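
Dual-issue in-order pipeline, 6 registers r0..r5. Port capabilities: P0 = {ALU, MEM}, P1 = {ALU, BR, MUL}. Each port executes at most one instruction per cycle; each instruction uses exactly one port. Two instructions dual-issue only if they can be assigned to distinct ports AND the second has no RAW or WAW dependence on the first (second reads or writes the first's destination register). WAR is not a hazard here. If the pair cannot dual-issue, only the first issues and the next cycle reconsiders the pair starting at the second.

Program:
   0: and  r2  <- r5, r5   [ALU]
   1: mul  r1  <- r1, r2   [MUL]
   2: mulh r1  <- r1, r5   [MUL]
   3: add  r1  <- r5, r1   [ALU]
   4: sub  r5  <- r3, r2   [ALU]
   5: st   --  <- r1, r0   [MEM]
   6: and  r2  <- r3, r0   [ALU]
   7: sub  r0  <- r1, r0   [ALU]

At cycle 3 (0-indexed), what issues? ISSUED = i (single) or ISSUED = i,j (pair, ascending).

ISSUED = 3,4

c0: i0 and.ALU  RAW r2
c1: i1 mul.MUL  no-port MUL/MUL
c2: i2 mulh.MUL  RAW+WAW r1
c3: i3&i4 add.ALU+sub.ALU  pair
c4: i5&i6 st.MEM+and.ALU  pair
c5: i7 sub.ALU  tail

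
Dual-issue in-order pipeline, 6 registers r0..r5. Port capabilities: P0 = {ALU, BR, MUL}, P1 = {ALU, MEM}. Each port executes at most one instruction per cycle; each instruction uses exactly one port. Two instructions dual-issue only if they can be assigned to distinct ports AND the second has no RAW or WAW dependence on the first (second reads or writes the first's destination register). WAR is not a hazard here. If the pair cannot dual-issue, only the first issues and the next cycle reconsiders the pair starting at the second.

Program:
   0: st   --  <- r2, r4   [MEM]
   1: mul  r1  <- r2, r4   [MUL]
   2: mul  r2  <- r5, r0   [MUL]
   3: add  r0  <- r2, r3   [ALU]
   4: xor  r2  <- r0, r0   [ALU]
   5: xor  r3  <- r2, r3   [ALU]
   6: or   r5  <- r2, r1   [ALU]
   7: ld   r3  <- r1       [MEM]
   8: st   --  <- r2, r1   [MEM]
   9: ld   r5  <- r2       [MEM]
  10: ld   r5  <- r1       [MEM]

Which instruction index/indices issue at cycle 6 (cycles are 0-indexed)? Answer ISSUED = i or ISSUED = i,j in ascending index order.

#0 head=0: st;mul i0/i1 2-wide
#1 head=2: mul i2 RAW r2
#2 head=3: add i3 RAW r0
#3 head=4: xor i4 RAW r2
#4 head=5: xor;or i5/i6 2-wide
#5 head=7: ld i7 no-port MEM/MEM
#6 head=8: st i8 no-port MEM/MEM
#7 head=9: ld i9 no-port MEM/MEM
#8 head=10: ld i10 tail

ISSUED = 8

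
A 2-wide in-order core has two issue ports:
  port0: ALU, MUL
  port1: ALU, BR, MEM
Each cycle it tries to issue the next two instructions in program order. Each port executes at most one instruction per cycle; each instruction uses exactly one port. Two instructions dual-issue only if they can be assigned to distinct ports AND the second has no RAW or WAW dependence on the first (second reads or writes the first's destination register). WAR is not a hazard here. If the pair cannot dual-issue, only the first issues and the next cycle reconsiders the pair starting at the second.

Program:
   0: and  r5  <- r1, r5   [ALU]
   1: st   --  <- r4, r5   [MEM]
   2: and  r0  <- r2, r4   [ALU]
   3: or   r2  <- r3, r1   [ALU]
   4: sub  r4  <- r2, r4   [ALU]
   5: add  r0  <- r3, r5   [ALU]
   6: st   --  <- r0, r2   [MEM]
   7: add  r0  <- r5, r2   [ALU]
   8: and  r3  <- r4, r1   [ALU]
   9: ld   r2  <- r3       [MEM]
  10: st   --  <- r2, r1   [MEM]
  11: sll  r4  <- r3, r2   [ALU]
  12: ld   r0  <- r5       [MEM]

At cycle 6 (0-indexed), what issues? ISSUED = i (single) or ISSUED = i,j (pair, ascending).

c0: i0 and.ALU  RAW r5
c1: i1/i2 st.MEM/and.ALU  dual
c2: i3 or.ALU  RAW r2
c3: i4/i5 sub.ALU/add.ALU  dual
c4: i6/i7 st.MEM/add.ALU  dual
c5: i8 and.ALU  RAW r3
c6: i9 ld.MEM  no-port MEM/MEM
c7: i10/i11 st.MEM/sll.ALU  dual
c8: i12 ld.MEM  tail

ISSUED = 9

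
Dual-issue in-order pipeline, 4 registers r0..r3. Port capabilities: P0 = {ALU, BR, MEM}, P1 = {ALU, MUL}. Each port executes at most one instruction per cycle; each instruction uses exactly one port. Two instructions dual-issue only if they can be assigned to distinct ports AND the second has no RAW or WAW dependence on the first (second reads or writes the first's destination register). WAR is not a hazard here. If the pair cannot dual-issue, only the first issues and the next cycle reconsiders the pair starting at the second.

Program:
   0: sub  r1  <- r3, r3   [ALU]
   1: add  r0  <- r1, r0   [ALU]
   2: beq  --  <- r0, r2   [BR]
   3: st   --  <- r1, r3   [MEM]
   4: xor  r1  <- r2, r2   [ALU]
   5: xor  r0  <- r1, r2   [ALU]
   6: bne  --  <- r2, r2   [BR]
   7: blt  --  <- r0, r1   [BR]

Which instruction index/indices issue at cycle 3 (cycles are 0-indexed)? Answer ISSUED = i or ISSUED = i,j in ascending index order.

ISSUED = 3,4

  cy0 -> i0 (sub) RAW r1
  cy1 -> i1 (add) RAW r0
  cy2 -> i2 (beq) no-port BR/MEM
  cy3 -> i3/i4 (st xor) dual
  cy4 -> i5/i6 (xor bne) dual
  cy5 -> i7 (blt) tail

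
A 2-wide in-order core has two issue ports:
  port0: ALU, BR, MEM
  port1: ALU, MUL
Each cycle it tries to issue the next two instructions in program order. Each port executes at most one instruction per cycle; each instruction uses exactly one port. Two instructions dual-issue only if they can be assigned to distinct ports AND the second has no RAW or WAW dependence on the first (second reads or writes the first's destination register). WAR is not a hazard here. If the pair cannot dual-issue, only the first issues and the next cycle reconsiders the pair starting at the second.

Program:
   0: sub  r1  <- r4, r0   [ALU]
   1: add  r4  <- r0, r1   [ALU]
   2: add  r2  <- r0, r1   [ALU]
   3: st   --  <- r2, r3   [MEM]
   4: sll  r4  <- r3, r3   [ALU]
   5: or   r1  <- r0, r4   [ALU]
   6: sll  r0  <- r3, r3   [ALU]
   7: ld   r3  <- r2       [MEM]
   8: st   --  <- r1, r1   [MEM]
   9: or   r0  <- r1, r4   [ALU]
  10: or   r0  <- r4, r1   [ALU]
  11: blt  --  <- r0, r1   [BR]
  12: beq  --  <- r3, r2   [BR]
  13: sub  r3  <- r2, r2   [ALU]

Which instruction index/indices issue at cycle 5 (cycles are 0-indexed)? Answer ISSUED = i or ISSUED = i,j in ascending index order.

ISSUED = 8,9

#0 head=0: sub i0 RAW r1
#1 head=1: add add i1/i2 dual
#2 head=3: st sll i3/i4 dual
#3 head=5: or sll i5/i6 dual
#4 head=7: ld i7 no-port MEM/MEM
#5 head=8: st or i8/i9 dual
#6 head=10: or i10 RAW r0
#7 head=11: blt i11 no-port BR/BR
#8 head=12: beq sub i12/i13 dual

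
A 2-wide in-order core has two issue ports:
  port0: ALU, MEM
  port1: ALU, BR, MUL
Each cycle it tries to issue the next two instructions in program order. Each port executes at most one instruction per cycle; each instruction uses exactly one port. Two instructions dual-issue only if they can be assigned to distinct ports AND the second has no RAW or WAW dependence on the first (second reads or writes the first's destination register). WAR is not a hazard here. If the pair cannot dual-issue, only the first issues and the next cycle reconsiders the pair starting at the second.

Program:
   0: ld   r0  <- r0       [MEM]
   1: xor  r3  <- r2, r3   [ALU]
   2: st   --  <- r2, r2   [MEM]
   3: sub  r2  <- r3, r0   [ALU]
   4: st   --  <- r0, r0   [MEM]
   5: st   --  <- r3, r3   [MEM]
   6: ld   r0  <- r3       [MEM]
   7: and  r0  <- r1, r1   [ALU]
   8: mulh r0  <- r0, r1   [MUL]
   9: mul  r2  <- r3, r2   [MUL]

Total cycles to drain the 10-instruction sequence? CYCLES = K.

  cy0 -> i0&i1 (ld+xor) dual
  cy1 -> i2&i3 (st+sub) dual
  cy2 -> i4 (st) no-port MEM/MEM
  cy3 -> i5 (st) no-port MEM/MEM
  cy4 -> i6 (ld) WAW r0
  cy5 -> i7 (and) RAW+WAW r0
  cy6 -> i8 (mulh) no-port MUL/MUL
  cy7 -> i9 (mul) tail

CYCLES = 8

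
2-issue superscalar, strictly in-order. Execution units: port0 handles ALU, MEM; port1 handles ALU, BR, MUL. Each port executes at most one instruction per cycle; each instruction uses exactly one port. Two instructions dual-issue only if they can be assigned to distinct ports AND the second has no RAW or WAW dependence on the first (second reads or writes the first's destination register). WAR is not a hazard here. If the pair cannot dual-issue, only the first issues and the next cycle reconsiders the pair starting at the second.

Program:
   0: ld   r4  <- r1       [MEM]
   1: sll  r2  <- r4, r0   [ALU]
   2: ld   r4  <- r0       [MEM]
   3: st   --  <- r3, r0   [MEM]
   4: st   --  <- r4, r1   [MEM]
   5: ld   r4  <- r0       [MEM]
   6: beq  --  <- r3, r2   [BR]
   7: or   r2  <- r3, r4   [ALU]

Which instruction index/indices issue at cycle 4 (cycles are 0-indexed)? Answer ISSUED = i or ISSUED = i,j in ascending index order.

#0 head=0: ld.MEM i0 RAW r4
#1 head=1: sll.ALU/ld.MEM i1+i2 pair
#2 head=3: st.MEM i3 no-port MEM/MEM
#3 head=4: st.MEM i4 no-port MEM/MEM
#4 head=5: ld.MEM/beq.BR i5+i6 pair
#5 head=7: or.ALU i7 tail

ISSUED = 5,6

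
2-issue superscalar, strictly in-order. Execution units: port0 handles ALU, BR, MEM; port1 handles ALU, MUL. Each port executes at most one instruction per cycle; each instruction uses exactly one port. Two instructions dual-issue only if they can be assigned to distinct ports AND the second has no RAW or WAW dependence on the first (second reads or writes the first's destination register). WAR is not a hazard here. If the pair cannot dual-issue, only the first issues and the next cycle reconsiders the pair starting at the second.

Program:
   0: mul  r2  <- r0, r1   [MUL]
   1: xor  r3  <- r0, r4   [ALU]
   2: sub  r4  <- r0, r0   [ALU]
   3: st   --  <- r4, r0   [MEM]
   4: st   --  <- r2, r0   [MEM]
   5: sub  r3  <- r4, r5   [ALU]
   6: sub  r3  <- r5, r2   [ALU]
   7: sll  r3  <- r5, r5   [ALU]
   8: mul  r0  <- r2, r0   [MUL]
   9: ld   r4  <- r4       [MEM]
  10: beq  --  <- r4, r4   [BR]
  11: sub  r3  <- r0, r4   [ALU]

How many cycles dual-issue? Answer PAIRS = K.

PAIRS = 4

  cy0 -> i0,i1 (mul.MUL;xor.ALU) pair
  cy1 -> i2 (sub.ALU) RAW r4
  cy2 -> i3 (st.MEM) no-port MEM/MEM
  cy3 -> i4,i5 (st.MEM;sub.ALU) pair
  cy4 -> i6 (sub.ALU) WAW r3
  cy5 -> i7,i8 (sll.ALU;mul.MUL) pair
  cy6 -> i9 (ld.MEM) no-port MEM/BR
  cy7 -> i10,i11 (beq.BR;sub.ALU) pair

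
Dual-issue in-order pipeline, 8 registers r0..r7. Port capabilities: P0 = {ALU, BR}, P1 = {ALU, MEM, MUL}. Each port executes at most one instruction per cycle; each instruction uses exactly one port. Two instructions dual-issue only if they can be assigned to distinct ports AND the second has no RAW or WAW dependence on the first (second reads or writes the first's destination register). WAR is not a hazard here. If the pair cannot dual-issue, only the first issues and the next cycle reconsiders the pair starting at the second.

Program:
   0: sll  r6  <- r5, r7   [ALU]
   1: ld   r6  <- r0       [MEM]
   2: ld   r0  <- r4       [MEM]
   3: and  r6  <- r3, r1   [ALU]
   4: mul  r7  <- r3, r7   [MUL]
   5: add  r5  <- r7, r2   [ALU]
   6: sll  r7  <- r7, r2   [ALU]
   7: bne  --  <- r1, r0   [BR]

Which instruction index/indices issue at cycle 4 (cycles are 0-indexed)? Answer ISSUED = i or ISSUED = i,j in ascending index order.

t=0 i0:sll.ALU ; WAW r6
t=1 i1:ld.MEM ; no-port MEM/MEM
t=2 i2+i3:ld.MEM/and.ALU ; dual
t=3 i4:mul.MUL ; RAW r7
t=4 i5+i6:add.ALU/sll.ALU ; dual
t=5 i7:bne.BR ; tail

ISSUED = 5,6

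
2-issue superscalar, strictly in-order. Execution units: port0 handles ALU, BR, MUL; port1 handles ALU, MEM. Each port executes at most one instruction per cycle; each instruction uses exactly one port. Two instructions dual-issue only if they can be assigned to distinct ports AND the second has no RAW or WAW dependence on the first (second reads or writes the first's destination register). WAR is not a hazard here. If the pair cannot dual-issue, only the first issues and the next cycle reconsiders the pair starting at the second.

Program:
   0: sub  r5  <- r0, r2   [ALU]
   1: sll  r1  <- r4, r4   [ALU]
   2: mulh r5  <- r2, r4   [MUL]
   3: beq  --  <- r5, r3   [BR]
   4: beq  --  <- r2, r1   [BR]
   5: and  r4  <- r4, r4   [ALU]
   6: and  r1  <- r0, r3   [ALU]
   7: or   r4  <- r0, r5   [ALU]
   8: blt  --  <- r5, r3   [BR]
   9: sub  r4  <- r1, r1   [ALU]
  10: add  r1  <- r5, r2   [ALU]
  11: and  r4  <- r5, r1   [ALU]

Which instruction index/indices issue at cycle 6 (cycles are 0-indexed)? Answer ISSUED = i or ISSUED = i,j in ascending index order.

0. sub.ALU sll.ALU @i0&i1  | dual
1. mulh.MUL @i2  | no-port MUL/BR
2. beq.BR @i3  | no-port BR/BR
3. beq.BR and.ALU @i4&i5  | dual
4. and.ALU or.ALU @i6&i7  | dual
5. blt.BR sub.ALU @i8&i9  | dual
6. add.ALU @i10  | RAW r1
7. and.ALU @i11  | tail

ISSUED = 10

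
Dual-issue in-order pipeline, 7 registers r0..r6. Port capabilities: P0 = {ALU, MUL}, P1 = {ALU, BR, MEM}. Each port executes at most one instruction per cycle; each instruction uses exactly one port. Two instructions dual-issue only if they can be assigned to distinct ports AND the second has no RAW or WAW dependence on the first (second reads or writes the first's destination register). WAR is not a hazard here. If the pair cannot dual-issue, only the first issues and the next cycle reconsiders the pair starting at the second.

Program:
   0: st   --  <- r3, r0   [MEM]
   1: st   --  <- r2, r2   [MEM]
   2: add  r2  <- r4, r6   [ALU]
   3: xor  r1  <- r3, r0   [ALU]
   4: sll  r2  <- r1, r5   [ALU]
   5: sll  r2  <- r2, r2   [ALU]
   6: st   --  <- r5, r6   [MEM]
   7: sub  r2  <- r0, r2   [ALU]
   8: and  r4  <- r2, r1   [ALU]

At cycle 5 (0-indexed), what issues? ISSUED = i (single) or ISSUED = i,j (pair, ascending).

ISSUED = 7

t=0 i0:st ; no-port MEM/MEM
t=1 i1&i2:st add ; dual
t=2 i3:xor ; RAW r1
t=3 i4:sll ; RAW+WAW r2
t=4 i5&i6:sll st ; dual
t=5 i7:sub ; RAW r2
t=6 i8:and ; tail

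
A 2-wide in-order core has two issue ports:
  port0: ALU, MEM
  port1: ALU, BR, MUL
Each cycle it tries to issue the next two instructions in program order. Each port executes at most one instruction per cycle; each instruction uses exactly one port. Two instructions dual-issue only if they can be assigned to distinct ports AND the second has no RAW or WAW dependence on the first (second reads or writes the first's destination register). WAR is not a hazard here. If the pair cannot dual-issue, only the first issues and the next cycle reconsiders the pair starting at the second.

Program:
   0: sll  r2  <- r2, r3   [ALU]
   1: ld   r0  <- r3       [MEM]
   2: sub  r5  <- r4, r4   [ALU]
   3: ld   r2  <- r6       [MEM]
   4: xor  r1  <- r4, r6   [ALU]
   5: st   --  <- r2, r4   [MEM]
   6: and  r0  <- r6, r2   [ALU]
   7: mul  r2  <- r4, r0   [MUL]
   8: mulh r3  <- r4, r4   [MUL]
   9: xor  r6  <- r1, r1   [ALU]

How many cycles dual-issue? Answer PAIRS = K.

c0: i0,i1 sll.ALU ld.MEM  dual
c1: i2,i3 sub.ALU ld.MEM  dual
c2: i4,i5 xor.ALU st.MEM  dual
c3: i6 and.ALU  RAW r0
c4: i7 mul.MUL  no-port MUL/MUL
c5: i8,i9 mulh.MUL xor.ALU  dual

PAIRS = 4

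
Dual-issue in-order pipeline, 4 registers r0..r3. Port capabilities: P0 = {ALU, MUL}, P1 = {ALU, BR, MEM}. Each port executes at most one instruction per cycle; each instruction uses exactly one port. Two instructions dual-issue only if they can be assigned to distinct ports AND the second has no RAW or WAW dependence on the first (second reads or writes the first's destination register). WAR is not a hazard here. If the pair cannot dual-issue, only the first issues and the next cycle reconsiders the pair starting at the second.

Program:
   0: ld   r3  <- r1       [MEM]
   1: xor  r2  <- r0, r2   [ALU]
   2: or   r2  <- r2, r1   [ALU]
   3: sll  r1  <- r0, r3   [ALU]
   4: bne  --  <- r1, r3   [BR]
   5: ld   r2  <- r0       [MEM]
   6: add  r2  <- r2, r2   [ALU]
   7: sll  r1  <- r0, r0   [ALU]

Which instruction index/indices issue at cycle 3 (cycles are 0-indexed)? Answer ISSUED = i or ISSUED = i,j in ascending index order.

#0 head=0: ld;xor i0,i1 dual
#1 head=2: or;sll i2,i3 dual
#2 head=4: bne i4 no-port BR/MEM
#3 head=5: ld i5 RAW+WAW r2
#4 head=6: add;sll i6,i7 dual

ISSUED = 5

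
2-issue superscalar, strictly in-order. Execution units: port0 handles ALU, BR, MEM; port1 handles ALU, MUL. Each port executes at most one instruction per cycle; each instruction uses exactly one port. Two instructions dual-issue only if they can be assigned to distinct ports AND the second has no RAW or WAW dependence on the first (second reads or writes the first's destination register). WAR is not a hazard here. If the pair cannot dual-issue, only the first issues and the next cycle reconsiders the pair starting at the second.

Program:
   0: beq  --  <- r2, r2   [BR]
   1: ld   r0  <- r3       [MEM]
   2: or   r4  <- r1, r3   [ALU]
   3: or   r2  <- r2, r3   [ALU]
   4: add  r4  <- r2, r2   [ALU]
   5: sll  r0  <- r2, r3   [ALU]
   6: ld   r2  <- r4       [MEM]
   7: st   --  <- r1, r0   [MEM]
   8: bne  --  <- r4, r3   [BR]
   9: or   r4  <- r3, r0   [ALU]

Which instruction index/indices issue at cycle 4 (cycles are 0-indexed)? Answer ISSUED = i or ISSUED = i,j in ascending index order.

ISSUED = 6

#0 head=0: beq.BR i0 no-port BR/MEM
#1 head=1: ld.MEM or.ALU i1+i2 pair
#2 head=3: or.ALU i3 RAW r2
#3 head=4: add.ALU sll.ALU i4+i5 pair
#4 head=6: ld.MEM i6 no-port MEM/MEM
#5 head=7: st.MEM i7 no-port MEM/BR
#6 head=8: bne.BR or.ALU i8+i9 pair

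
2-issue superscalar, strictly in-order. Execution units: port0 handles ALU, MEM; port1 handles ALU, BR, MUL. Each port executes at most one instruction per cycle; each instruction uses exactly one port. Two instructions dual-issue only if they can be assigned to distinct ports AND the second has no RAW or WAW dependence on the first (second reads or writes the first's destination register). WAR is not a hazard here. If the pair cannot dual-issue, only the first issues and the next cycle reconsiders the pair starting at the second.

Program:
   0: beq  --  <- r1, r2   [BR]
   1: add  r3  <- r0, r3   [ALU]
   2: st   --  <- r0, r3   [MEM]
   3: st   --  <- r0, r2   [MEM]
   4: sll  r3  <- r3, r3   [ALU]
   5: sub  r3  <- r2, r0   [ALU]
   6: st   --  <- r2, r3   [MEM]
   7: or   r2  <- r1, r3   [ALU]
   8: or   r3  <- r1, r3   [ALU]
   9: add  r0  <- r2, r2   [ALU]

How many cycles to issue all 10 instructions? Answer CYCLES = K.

CYCLES = 6

0. beq.BR+add.ALU @i0+i1  | pair
1. st.MEM @i2  | no-port MEM/MEM
2. st.MEM+sll.ALU @i3+i4  | pair
3. sub.ALU @i5  | RAW r3
4. st.MEM+or.ALU @i6+i7  | pair
5. or.ALU+add.ALU @i8+i9  | pair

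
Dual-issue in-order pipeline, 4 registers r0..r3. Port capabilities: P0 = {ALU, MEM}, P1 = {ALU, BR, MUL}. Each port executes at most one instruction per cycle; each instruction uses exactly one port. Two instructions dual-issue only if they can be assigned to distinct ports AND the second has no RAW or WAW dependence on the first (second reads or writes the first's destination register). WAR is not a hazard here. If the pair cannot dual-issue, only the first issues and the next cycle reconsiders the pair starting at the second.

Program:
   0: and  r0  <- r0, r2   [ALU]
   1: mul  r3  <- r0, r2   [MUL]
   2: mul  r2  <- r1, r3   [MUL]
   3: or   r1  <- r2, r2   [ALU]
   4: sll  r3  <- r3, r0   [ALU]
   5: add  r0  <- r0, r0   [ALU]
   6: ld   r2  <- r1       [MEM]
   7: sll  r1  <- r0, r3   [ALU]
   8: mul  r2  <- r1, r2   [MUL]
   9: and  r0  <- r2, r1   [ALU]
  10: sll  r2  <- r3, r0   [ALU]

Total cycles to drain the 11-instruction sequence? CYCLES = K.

CYCLES = 9

t=0 i0:and ; RAW r0
t=1 i1:mul ; no-port MUL/MUL
t=2 i2:mul ; RAW r2
t=3 i3&i4:or sll ; dual
t=4 i5&i6:add ld ; dual
t=5 i7:sll ; RAW r1
t=6 i8:mul ; RAW r2
t=7 i9:and ; RAW r0
t=8 i10:sll ; tail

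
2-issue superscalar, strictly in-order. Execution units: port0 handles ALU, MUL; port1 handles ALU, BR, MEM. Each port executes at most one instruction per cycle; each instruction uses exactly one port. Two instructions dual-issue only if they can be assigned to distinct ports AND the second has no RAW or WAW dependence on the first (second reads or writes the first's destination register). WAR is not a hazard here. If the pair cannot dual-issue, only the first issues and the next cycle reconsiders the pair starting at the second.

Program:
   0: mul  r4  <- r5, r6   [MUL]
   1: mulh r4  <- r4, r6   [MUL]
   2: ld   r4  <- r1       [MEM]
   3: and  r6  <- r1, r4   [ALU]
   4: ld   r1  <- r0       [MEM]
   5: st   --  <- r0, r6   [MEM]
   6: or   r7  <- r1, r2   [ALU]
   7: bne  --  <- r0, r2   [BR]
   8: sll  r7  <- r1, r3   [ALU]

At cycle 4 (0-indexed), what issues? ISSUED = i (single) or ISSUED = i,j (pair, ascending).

[0] i0  mul.MUL  -- no-port MUL/MUL
[1] i1  mulh.MUL  -- WAW r4
[2] i2  ld.MEM  -- RAW r4
[3] i3&i4  and.ALU;ld.MEM  -- dual
[4] i5&i6  st.MEM;or.ALU  -- dual
[5] i7&i8  bne.BR;sll.ALU  -- dual

ISSUED = 5,6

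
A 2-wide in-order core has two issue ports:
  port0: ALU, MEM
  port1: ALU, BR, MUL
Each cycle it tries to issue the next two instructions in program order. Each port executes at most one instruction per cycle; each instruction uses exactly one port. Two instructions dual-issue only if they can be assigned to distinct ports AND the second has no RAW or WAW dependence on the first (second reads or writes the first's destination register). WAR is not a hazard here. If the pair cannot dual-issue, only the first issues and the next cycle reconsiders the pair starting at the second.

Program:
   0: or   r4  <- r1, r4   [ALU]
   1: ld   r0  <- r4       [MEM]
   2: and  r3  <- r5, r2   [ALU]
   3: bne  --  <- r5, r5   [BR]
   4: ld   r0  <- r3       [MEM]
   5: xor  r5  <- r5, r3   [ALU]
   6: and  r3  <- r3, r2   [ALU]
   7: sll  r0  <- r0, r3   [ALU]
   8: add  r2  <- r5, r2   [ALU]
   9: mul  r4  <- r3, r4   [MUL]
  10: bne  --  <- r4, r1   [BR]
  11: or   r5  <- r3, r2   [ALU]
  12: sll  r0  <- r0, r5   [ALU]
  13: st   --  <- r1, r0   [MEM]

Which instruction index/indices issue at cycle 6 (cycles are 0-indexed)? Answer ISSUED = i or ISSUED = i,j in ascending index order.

ISSUED = 10,11

c0: i0 or  RAW r4
c1: i1/i2 ld and  2-wide
c2: i3/i4 bne ld  2-wide
c3: i5/i6 xor and  2-wide
c4: i7/i8 sll add  2-wide
c5: i9 mul  no-port MUL/BR
c6: i10/i11 bne or  2-wide
c7: i12 sll  RAW r0
c8: i13 st  tail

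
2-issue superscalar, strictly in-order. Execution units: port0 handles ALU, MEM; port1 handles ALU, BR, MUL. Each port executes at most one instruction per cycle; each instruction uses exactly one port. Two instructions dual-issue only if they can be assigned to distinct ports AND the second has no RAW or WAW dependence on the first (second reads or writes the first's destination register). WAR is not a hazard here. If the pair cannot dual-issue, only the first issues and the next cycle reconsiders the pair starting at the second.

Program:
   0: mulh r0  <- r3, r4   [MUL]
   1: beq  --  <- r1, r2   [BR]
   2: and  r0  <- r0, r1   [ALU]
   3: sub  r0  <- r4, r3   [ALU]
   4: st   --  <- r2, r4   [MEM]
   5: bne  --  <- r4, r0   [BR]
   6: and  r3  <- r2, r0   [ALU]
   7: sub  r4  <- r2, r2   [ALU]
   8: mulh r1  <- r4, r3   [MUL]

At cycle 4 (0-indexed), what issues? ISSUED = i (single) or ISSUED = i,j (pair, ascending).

c0: i0 mulh.MUL  no-port MUL/BR
c1: i1,i2 beq.BR and.ALU  dual
c2: i3,i4 sub.ALU st.MEM  dual
c3: i5,i6 bne.BR and.ALU  dual
c4: i7 sub.ALU  RAW r4
c5: i8 mulh.MUL  tail

ISSUED = 7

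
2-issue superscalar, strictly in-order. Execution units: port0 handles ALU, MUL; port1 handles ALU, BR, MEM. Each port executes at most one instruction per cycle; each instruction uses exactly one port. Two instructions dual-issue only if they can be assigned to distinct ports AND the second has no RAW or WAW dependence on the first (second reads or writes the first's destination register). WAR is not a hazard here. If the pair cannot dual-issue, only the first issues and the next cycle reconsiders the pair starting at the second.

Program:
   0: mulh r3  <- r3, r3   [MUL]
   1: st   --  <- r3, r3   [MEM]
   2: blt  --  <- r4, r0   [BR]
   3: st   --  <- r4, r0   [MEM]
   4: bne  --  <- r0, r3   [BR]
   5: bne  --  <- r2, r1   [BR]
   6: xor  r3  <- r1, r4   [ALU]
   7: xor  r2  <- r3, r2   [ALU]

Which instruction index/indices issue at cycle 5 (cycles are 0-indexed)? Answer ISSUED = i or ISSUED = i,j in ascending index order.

ISSUED = 5,6

  cy0 -> i0 (mulh) RAW r3
  cy1 -> i1 (st) no-port MEM/BR
  cy2 -> i2 (blt) no-port BR/MEM
  cy3 -> i3 (st) no-port MEM/BR
  cy4 -> i4 (bne) no-port BR/BR
  cy5 -> i5/i6 (bne/xor) pair
  cy6 -> i7 (xor) tail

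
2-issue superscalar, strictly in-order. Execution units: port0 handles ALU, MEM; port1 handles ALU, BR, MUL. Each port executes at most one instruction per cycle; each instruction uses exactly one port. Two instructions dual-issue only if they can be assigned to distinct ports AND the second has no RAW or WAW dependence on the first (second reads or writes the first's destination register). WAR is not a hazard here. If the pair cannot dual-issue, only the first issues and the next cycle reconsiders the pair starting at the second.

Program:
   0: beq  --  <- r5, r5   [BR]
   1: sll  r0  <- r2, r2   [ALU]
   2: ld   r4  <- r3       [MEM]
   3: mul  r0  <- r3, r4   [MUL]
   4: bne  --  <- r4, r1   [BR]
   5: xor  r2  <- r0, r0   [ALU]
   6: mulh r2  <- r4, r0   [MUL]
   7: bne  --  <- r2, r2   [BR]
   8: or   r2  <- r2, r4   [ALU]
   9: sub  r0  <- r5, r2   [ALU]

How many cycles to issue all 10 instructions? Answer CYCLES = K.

0. beq.BR+sll.ALU @i0,i1  | pair
1. ld.MEM @i2  | RAW r4
2. mul.MUL @i3  | no-port MUL/BR
3. bne.BR+xor.ALU @i4,i5  | pair
4. mulh.MUL @i6  | no-port MUL/BR
5. bne.BR+or.ALU @i7,i8  | pair
6. sub.ALU @i9  | tail

CYCLES = 7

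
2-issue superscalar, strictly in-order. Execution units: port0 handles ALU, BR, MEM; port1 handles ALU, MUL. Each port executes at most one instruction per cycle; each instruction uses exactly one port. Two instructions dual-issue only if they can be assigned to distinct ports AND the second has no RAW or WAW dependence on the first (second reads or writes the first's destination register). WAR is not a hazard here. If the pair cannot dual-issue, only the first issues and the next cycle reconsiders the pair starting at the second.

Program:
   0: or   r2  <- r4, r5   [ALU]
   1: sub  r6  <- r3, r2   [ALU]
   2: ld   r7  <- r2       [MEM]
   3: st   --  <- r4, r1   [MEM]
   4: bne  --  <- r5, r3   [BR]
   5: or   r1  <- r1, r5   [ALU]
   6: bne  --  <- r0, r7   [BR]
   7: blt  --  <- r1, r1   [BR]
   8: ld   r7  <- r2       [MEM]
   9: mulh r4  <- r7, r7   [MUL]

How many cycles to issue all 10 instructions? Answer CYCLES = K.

CYCLES = 8

#0 head=0: or i0 RAW r2
#1 head=1: sub ld i1&i2 dual
#2 head=3: st i3 no-port MEM/BR
#3 head=4: bne or i4&i5 dual
#4 head=6: bne i6 no-port BR/BR
#5 head=7: blt i7 no-port BR/MEM
#6 head=8: ld i8 RAW r7
#7 head=9: mulh i9 tail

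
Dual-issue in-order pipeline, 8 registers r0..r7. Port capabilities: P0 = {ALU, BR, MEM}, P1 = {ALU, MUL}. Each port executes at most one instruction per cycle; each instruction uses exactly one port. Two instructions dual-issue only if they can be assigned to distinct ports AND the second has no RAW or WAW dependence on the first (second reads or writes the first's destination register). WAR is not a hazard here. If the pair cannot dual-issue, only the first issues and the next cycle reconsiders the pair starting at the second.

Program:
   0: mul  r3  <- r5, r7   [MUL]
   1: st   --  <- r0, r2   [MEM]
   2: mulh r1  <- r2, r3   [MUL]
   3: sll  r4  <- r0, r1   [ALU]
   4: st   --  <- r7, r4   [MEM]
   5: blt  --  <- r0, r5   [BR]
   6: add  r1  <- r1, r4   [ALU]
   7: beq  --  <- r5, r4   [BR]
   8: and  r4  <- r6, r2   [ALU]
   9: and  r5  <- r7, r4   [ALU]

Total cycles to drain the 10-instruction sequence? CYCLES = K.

0. mul.MUL;st.MEM @i0/i1  | dual
1. mulh.MUL @i2  | RAW r1
2. sll.ALU @i3  | RAW r4
3. st.MEM @i4  | no-port MEM/BR
4. blt.BR;add.ALU @i5/i6  | dual
5. beq.BR;and.ALU @i7/i8  | dual
6. and.ALU @i9  | tail

CYCLES = 7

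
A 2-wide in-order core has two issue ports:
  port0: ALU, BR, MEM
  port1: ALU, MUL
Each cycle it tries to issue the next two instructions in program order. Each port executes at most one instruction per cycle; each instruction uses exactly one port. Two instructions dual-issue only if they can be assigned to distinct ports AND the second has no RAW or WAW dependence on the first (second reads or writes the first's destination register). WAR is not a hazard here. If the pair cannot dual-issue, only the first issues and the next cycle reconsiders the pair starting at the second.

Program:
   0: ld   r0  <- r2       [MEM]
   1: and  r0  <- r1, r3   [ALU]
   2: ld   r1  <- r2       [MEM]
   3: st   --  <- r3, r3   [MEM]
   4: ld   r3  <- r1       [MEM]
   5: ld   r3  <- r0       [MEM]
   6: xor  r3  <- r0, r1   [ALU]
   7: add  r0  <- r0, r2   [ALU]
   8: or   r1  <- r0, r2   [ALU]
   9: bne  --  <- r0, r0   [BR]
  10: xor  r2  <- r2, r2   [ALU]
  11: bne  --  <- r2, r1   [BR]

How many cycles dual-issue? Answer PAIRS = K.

PAIRS = 3

#0 head=0: ld.MEM i0 WAW r0
#1 head=1: and.ALU+ld.MEM i1/i2 dual
#2 head=3: st.MEM i3 no-port MEM/MEM
#3 head=4: ld.MEM i4 no-port MEM/MEM
#4 head=5: ld.MEM i5 WAW r3
#5 head=6: xor.ALU+add.ALU i6/i7 dual
#6 head=8: or.ALU+bne.BR i8/i9 dual
#7 head=10: xor.ALU i10 RAW r2
#8 head=11: bne.BR i11 tail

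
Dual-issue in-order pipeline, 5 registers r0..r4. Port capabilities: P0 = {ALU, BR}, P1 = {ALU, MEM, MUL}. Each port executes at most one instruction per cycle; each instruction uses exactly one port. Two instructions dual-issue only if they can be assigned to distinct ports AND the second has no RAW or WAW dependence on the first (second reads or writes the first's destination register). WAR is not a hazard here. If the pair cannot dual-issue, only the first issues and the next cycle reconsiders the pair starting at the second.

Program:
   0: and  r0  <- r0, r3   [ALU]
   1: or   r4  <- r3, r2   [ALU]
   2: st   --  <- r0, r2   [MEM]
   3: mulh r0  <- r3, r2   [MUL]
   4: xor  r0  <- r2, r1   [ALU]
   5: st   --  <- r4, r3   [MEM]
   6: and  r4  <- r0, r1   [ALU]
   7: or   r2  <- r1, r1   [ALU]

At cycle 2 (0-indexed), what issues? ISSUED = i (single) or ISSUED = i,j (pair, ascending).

ISSUED = 3

c0: i0+i1 and/or  pair
c1: i2 st  no-port MEM/MUL
c2: i3 mulh  WAW r0
c3: i4+i5 xor/st  pair
c4: i6+i7 and/or  pair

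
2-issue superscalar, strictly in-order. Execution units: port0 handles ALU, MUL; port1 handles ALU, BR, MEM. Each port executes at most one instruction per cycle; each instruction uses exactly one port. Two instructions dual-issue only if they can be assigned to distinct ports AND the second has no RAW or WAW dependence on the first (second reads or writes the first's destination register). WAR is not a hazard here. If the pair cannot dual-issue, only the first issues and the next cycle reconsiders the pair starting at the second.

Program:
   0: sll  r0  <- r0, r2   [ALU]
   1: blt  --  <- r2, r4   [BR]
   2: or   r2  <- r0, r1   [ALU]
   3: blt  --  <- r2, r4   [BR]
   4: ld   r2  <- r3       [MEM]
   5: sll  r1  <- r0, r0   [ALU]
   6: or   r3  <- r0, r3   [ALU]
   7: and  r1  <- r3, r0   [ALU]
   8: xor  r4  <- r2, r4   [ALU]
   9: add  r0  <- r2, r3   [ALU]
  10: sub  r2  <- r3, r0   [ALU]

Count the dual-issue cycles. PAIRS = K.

PAIRS = 3

[0] i0&i1  sll.ALU;blt.BR  -- 2-wide
[1] i2  or.ALU  -- RAW r2
[2] i3  blt.BR  -- no-port BR/MEM
[3] i4&i5  ld.MEM;sll.ALU  -- 2-wide
[4] i6  or.ALU  -- RAW r3
[5] i7&i8  and.ALU;xor.ALU  -- 2-wide
[6] i9  add.ALU  -- RAW r0
[7] i10  sub.ALU  -- tail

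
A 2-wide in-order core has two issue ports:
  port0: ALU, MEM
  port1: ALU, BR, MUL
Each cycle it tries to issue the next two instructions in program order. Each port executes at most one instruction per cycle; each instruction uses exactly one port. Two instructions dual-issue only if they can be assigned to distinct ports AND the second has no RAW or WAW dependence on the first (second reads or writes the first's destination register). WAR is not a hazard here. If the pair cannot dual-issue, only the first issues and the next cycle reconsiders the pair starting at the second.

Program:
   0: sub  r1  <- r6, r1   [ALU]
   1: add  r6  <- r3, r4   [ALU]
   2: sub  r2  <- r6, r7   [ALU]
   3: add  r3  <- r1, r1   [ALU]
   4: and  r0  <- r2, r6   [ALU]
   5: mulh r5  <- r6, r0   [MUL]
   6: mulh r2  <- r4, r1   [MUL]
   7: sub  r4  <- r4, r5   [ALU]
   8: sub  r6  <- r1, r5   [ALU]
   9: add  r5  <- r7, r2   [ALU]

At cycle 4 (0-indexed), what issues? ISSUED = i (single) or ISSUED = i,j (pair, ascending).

ISSUED = 6,7

[0] i0+i1  sub.ALU/add.ALU  -- 2-wide
[1] i2+i3  sub.ALU/add.ALU  -- 2-wide
[2] i4  and.ALU  -- RAW r0
[3] i5  mulh.MUL  -- no-port MUL/MUL
[4] i6+i7  mulh.MUL/sub.ALU  -- 2-wide
[5] i8+i9  sub.ALU/add.ALU  -- 2-wide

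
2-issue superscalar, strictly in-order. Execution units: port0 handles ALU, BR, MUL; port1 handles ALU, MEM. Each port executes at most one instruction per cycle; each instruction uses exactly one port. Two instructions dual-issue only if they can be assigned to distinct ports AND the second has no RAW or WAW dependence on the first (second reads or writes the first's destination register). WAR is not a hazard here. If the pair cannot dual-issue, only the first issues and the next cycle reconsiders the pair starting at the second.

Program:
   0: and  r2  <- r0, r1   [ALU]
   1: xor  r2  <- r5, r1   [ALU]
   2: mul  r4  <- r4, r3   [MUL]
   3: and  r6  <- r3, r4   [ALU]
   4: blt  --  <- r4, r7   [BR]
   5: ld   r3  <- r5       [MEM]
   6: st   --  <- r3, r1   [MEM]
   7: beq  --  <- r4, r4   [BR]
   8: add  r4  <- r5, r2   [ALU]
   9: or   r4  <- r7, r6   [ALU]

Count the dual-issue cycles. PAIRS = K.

PAIRS = 3

c0: i0 and  WAW r2
c1: i1/i2 xor;mul  pair
c2: i3/i4 and;blt  pair
c3: i5 ld  no-port MEM/MEM
c4: i6/i7 st;beq  pair
c5: i8 add  WAW r4
c6: i9 or  tail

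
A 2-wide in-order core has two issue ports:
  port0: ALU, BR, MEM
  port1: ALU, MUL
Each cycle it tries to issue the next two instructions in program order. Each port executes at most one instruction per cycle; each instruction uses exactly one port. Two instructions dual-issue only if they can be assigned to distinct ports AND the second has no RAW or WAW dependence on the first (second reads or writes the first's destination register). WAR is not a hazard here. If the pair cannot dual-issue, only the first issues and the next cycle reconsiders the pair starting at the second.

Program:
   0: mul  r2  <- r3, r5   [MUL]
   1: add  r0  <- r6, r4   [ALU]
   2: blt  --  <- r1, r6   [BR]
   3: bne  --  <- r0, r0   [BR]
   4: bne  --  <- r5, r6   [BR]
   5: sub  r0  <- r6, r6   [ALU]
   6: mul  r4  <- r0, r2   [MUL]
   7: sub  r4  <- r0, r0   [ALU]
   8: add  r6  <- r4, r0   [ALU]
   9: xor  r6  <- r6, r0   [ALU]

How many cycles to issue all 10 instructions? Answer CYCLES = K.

[0] i0+i1  mul;add  -- 2-wide
[1] i2  blt  -- no-port BR/BR
[2] i3  bne  -- no-port BR/BR
[3] i4+i5  bne;sub  -- 2-wide
[4] i6  mul  -- WAW r4
[5] i7  sub  -- RAW r4
[6] i8  add  -- RAW+WAW r6
[7] i9  xor  -- tail

CYCLES = 8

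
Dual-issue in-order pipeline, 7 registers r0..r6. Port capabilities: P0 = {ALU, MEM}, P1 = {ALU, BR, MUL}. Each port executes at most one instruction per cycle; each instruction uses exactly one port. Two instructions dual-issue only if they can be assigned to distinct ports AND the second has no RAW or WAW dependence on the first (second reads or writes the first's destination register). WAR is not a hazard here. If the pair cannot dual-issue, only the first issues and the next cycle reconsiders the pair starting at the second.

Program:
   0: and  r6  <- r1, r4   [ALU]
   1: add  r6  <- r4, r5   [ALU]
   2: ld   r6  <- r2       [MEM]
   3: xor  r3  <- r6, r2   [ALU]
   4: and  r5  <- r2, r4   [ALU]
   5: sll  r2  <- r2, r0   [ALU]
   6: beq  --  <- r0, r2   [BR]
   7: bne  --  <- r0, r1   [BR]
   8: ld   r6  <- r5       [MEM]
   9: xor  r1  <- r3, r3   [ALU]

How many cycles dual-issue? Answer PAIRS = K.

#0 head=0: and.ALU i0 WAW r6
#1 head=1: add.ALU i1 WAW r6
#2 head=2: ld.MEM i2 RAW r6
#3 head=3: xor.ALU and.ALU i3/i4 dual
#4 head=5: sll.ALU i5 RAW r2
#5 head=6: beq.BR i6 no-port BR/BR
#6 head=7: bne.BR ld.MEM i7/i8 dual
#7 head=9: xor.ALU i9 tail

PAIRS = 2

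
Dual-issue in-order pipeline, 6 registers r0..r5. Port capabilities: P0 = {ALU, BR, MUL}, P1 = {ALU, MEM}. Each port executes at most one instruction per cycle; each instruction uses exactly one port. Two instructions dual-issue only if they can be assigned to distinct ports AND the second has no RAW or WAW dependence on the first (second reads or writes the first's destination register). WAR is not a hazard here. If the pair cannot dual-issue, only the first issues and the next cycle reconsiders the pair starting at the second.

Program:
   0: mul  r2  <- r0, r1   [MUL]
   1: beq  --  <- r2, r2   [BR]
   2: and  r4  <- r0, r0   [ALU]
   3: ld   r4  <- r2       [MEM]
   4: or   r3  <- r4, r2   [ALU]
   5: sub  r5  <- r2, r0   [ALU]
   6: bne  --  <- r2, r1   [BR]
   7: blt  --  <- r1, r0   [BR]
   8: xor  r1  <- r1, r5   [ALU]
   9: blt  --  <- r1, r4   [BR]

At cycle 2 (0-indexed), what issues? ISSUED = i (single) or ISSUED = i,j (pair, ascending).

ISSUED = 3

c0: i0 mul.MUL  no-port MUL/BR
c1: i1/i2 beq.BR+and.ALU  2-wide
c2: i3 ld.MEM  RAW r4
c3: i4/i5 or.ALU+sub.ALU  2-wide
c4: i6 bne.BR  no-port BR/BR
c5: i7/i8 blt.BR+xor.ALU  2-wide
c6: i9 blt.BR  tail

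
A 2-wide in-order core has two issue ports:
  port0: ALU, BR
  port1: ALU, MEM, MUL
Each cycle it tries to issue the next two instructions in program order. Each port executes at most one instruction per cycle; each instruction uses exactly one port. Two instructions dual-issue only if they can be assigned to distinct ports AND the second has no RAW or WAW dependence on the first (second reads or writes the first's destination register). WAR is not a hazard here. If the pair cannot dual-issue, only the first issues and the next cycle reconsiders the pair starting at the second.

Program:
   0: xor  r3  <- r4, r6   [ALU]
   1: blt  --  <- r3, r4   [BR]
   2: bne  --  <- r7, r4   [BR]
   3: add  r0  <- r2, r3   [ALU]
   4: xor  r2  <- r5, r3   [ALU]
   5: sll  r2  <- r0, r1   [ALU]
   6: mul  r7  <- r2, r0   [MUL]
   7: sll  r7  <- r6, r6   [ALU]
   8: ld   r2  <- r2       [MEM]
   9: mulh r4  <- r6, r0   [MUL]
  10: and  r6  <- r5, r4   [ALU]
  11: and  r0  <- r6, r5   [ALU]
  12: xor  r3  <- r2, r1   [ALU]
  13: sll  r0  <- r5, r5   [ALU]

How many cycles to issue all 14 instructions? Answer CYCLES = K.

  cy0 -> i0 (xor.ALU) RAW r3
  cy1 -> i1 (blt.BR) no-port BR/BR
  cy2 -> i2/i3 (bne.BR/add.ALU) dual
  cy3 -> i4 (xor.ALU) WAW r2
  cy4 -> i5 (sll.ALU) RAW r2
  cy5 -> i6 (mul.MUL) WAW r7
  cy6 -> i7/i8 (sll.ALU/ld.MEM) dual
  cy7 -> i9 (mulh.MUL) RAW r4
  cy8 -> i10 (and.ALU) RAW r6
  cy9 -> i11/i12 (and.ALU/xor.ALU) dual
  cy10 -> i13 (sll.ALU) tail

CYCLES = 11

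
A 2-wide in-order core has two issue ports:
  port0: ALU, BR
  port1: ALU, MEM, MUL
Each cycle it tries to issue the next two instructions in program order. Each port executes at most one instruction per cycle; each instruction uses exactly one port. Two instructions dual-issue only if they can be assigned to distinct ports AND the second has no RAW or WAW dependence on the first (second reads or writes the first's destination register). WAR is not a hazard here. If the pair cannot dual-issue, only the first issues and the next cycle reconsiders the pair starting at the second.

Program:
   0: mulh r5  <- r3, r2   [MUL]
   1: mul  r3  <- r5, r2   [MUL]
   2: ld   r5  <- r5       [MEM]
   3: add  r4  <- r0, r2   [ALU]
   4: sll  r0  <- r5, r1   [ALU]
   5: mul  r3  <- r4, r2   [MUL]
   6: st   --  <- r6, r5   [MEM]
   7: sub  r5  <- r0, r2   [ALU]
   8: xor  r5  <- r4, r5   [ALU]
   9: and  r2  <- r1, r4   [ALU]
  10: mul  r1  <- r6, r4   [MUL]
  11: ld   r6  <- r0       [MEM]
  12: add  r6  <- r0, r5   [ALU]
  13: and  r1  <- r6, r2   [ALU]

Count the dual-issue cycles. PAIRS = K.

#0 head=0: mulh i0 no-port MUL/MUL
#1 head=1: mul i1 no-port MUL/MEM
#2 head=2: ld;add i2+i3 dual
#3 head=4: sll;mul i4+i5 dual
#4 head=6: st;sub i6+i7 dual
#5 head=8: xor;and i8+i9 dual
#6 head=10: mul i10 no-port MUL/MEM
#7 head=11: ld i11 WAW r6
#8 head=12: add i12 RAW r6
#9 head=13: and i13 tail

PAIRS = 4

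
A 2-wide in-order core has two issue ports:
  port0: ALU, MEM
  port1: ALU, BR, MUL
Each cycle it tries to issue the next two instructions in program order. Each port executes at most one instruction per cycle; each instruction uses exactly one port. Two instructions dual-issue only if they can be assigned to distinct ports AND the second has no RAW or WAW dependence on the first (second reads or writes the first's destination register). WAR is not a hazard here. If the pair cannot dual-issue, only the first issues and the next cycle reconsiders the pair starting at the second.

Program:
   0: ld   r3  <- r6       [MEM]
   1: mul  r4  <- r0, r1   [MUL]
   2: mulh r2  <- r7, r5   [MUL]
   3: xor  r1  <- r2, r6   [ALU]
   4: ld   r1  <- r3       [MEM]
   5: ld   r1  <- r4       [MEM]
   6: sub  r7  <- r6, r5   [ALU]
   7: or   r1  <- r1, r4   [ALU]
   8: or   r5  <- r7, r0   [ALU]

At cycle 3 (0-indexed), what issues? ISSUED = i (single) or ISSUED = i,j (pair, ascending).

ISSUED = 4

  cy0 -> i0,i1 (ld.MEM;mul.MUL) 2-wide
  cy1 -> i2 (mulh.MUL) RAW r2
  cy2 -> i3 (xor.ALU) WAW r1
  cy3 -> i4 (ld.MEM) no-port MEM/MEM
  cy4 -> i5,i6 (ld.MEM;sub.ALU) 2-wide
  cy5 -> i7,i8 (or.ALU;or.ALU) 2-wide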